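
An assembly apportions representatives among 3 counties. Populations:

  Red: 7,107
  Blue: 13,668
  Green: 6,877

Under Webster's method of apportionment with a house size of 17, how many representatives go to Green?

4

Standard divisor 27652/17 ≈ 1626.588; standard quotas: Red 4.369, Blue 8.403, Green 4.228.
Rounding to the nearest integer gives 4, 8, 4 = 16 seats, so the divisor must be adjusted.
With modified divisor 1600: modified quotas Red 4.442, Blue 8.543, Green 4.298.
Rounding to the nearest integer: Red 4, Blue 9, Green 4 (total 17).
Green receives 4.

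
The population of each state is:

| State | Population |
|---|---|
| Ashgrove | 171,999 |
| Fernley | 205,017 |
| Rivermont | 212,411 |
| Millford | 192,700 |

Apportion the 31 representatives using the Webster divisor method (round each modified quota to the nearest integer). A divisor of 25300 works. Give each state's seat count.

Ashgrove 7, Fernley 8, Rivermont 8, Millford 8

With modified divisor 25300: modified quotas Ashgrove 6.798, Fernley 8.103, Rivermont 8.396, Millford 7.617.
Rounding to the nearest integer: Ashgrove 7, Fernley 8, Rivermont 8, Millford 8 (total 31).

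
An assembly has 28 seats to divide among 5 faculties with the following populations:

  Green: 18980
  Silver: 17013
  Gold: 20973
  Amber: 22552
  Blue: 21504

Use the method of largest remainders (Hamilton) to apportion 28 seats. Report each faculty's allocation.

Standard divisor: 101022 ÷ 28 ≈ 3607.929.
Standard quotas: Green 5.2606, Silver 4.7154, Gold 5.8130, Amber 6.2507, Blue 5.9602.
Lower quotas: Green 5, Silver 4, Gold 5, Amber 6, Blue 5 (sum 25, leaving 3 seats).
Remainders in descending order: Blue 0.9602, Gold 0.8130, Silver 0.7154, Green 0.2606, Amber 0.2507.
Largest remainders: Blue, Gold, Silver receive the extra seats.

Green 5, Silver 5, Gold 6, Amber 6, Blue 6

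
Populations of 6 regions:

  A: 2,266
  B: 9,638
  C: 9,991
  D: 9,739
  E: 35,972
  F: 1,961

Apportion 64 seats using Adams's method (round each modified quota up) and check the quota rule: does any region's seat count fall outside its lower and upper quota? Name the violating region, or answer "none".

Standard quotas: A 2.085, B 8.867, C 9.191, D 8.960, E 33.093, F 1.804.
Adams allocation: A 3, B 9, C 9, D 9, E 32, F 2.
E has quota 33.093 (lower 33, upper 34) but receives 32 — outside the quota interval.

E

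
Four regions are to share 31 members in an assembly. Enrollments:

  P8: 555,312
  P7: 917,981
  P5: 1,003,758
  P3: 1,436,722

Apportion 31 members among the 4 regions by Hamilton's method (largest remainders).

Standard divisor: 3913773 ÷ 31 ≈ 126250.742.
Standard quotas: P8 4.3985, P7 7.2711, P5 7.9505, P3 11.3799.
Lower quotas: P8 4, P7 7, P5 7, P3 11 (sum 29, leaving 2 seats).
Remainders in descending order: P5 0.9505, P8 0.3985, P3 0.3799, P7 0.2711.
The surplus seats go to P5, P8.

P8: 5; P7: 7; P5: 8; P3: 11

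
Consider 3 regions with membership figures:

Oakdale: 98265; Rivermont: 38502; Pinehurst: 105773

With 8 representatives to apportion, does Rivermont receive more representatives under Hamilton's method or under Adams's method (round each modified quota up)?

Adams

Hamilton: Oakdale 3, Rivermont 1, Pinehurst 4.
Adams: Oakdale 3, Rivermont 2, Pinehurst 3.
Rivermont gets 1 under Hamilton and 2 under Adams.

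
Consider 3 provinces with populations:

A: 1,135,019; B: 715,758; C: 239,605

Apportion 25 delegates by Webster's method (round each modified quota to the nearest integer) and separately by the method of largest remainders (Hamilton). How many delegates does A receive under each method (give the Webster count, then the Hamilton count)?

13 and 14

Webster: A 13, B 9, C 3.
Hamilton: A 14, B 8, C 3.
A gets 13 under Webster and 14 under Hamilton.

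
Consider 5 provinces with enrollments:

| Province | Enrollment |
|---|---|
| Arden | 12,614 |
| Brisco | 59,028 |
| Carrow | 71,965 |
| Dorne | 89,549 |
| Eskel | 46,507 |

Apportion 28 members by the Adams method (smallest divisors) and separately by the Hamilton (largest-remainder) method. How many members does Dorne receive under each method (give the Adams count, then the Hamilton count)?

8 and 9

Adams: Arden 2, Brisco 6, Carrow 7, Dorne 8, Eskel 5.
Hamilton: Arden 1, Brisco 6, Carrow 7, Dorne 9, Eskel 5.
Dorne gets 8 under Adams and 9 under Hamilton.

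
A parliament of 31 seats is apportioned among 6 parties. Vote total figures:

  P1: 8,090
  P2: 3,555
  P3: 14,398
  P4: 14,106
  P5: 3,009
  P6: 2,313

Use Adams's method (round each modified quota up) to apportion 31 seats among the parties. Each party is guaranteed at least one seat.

P1 6; P2 3; P3 9; P4 9; P5 2; P6 2

Standard divisor 45471/31 ≈ 1466.806; standard quotas: P1 5.515, P2 2.424, P3 9.816, P4 9.617, P5 2.051, P6 1.577.
Rounding up gives 6, 3, 10, 10, 3, 2 = 34 seats, so the divisor must be adjusted.
With modified divisor 1610: modified quotas P1 5.025, P2 2.208, P3 8.943, P4 8.761, P5 1.869, P6 1.437.
Rounding up: P1 6, P2 3, P3 9, P4 9, P5 2, P6 2 (total 31).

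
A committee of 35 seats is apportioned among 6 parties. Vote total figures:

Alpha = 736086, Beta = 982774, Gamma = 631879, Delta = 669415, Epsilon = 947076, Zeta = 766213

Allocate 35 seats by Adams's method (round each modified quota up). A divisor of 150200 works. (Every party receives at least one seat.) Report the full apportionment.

With modified divisor 150200: modified quotas Alpha 4.901, Beta 6.543, Gamma 4.207, Delta 4.457, Epsilon 6.305, Zeta 5.101.
Rounding up: Alpha 5, Beta 7, Gamma 5, Delta 5, Epsilon 7, Zeta 6 (total 35).

Alpha=5, Beta=7, Gamma=5, Delta=5, Epsilon=7, Zeta=6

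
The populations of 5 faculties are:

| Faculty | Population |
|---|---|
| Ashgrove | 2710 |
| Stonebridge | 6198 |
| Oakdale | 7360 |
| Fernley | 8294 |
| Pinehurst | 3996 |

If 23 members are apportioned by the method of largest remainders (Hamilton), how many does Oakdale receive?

Total 28558; standard divisor 28558/23 ≈ 1241.652.
Standard quotas: Ashgrove 2.1826, Stonebridge 4.9917, Oakdale 5.9276, Fernley 6.6798, Pinehurst 3.2183.
Lower quotas: Ashgrove 2, Stonebridge 4, Oakdale 5, Fernley 6, Pinehurst 3 (sum 20, leaving 3 seats).
Remainders in descending order: Stonebridge 0.9917, Oakdale 0.9276, Fernley 0.6798, Pinehurst 0.2183, Ashgrove 0.1826.
Largest remainders: Stonebridge, Oakdale, Fernley receive the extra seats.
Oakdale receives 6.

6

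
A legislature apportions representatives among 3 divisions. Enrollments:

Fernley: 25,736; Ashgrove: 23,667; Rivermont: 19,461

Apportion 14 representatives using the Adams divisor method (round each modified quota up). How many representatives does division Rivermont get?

4

Standard divisor 68864/14 ≈ 4918.857; standard quotas: Fernley 5.232, Ashgrove 4.811, Rivermont 3.956.
Rounding up gives 6, 5, 4 = 15 seats, so the divisor must be adjusted.
With modified divisor 5500: modified quotas Fernley 4.679, Ashgrove 4.303, Rivermont 3.538.
Rounding up: Fernley 5, Ashgrove 5, Rivermont 4 (total 14).
Rivermont receives 4.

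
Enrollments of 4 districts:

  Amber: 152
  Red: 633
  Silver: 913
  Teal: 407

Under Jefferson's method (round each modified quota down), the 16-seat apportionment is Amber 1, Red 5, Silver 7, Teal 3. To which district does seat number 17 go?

Silver

Priority for the next seat is population ÷ (current seats + 1).
Priorities: Amber 76.000, Red 105.500, Silver 114.125, Teal 101.750.
Highest priority: Silver.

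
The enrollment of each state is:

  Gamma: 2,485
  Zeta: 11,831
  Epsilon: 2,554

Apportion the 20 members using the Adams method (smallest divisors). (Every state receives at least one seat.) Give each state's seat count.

Standard divisor 16870/20 ≈ 843.5; standard quotas: Gamma 2.946, Zeta 14.026, Epsilon 3.028.
Rounding up gives 3, 15, 4 = 22 seats, so the divisor must be adjusted.
With modified divisor 900: modified quotas Gamma 2.761, Zeta 13.146, Epsilon 2.838.
Rounding up: Gamma 3, Zeta 14, Epsilon 3 (total 20).

Gamma=3, Zeta=14, Epsilon=3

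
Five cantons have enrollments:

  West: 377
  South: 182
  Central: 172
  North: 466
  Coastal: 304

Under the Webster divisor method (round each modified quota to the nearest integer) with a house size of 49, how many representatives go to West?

Standard divisor 1501/49 ≈ 30.633; standard quotas: West 12.307, South 5.941, Central 5.615, North 15.213, Coastal 9.924.
Rounding to the nearest integer gives West 12, South 6, Central 6, North 15, Coastal 10 — total 49, matching the house size, so no adjustment is needed.
West receives 12.

12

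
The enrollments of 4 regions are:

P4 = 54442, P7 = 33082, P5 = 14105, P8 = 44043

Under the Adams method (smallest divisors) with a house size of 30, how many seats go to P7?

7

Standard divisor 145672/30 ≈ 4855.733; standard quotas: P4 11.212, P7 6.813, P5 2.905, P8 9.070.
Rounding up gives 12, 7, 3, 10 = 32 seats, so the divisor must be adjusted.
With modified divisor 5200: modified quotas P4 10.470, P7 6.362, P5 2.712, P8 8.470.
Rounding up: P4 11, P7 7, P5 3, P8 9 (total 30).
P7 receives 7.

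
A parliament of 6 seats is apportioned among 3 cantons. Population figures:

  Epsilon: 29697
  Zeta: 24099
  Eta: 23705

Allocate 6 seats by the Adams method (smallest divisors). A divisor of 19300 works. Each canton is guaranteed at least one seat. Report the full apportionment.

With modified divisor 19300: modified quotas Epsilon 1.539, Zeta 1.249, Eta 1.228.
Rounding up: Epsilon 2, Zeta 2, Eta 2 (total 6).

Epsilon 2; Zeta 2; Eta 2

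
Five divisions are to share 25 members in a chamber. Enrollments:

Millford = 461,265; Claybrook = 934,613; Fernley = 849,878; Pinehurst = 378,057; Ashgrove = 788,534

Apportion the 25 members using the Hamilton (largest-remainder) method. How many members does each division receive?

Millford=3, Claybrook=7, Fernley=6, Pinehurst=3, Ashgrove=6

Total 3412347; standard divisor 3412347/25 ≈ 136493.88.
Standard quotas: Millford 3.3794, Claybrook 6.8473, Fernley 6.2265, Pinehurst 2.7698, Ashgrove 5.7771.
Lower quotas: Millford 3, Claybrook 6, Fernley 6, Pinehurst 2, Ashgrove 5 (sum 22, leaving 3 seats).
Remainders in descending order: Claybrook 0.8473, Ashgrove 0.7771, Pinehurst 0.7698, Millford 0.3794, Fernley 0.2265.
Largest remainders: Claybrook, Ashgrove, Pinehurst receive the extra seats.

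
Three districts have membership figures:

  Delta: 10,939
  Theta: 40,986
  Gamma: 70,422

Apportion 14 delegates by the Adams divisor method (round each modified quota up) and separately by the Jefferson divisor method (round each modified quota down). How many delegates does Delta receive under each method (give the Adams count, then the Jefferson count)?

Adams: Delta 2, Theta 5, Gamma 7.
Jefferson: Delta 1, Theta 5, Gamma 8.
Delta gets 2 under Adams and 1 under Jefferson.

2 and 1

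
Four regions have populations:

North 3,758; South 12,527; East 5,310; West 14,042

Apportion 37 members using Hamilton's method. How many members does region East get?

The standard divisor is 35637/37 ≈ 963.162.
Standard quotas: North 3.9017, South 13.0061, East 5.5131, West 14.5791.
Lower quotas: North 3, South 13, East 5, West 14 (sum 35, leaving 2 seats).
Remainders in descending order: North 0.9017, West 0.5791, East 0.5131, South 0.0061.
The surplus seats go to North, West.
East receives 5.

5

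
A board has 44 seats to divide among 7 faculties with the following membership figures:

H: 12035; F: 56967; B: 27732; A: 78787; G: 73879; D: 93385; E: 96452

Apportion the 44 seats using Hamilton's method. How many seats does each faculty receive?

Total 439237; standard divisor 439237/44 ≈ 9982.659.
Standard quotas: H 1.2056, F 5.7066, B 2.7780, A 7.8924, G 7.4007, D 9.3547, E 9.6620.
Lower quotas: H 1, F 5, B 2, A 7, G 7, D 9, E 9 (sum 40, leaving 4 seats).
Remainders in descending order: A 0.8924, B 0.7780, F 0.7066, E 0.6620, G 0.4007, D 0.3547, H 0.2056.
The surplus seats go to A, B, F, E.

H 1; F 6; B 3; A 8; G 7; D 9; E 10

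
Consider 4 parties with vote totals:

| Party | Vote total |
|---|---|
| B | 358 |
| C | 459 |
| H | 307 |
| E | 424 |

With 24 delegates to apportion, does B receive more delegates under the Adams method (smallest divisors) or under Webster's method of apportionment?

Adams

Adams: B 6, C 7, H 5, E 6.
Webster: B 5, C 7, H 5, E 7.
B gets 6 under Adams and 5 under Webster.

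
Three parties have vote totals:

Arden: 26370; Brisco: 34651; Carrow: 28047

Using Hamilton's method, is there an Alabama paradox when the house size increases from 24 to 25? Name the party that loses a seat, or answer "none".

none

At 24 seats: Arden 7, Brisco 9, Carrow 8.
At 25 seats: Arden 7, Brisco 10, Carrow 8.
No party's allocation decreased.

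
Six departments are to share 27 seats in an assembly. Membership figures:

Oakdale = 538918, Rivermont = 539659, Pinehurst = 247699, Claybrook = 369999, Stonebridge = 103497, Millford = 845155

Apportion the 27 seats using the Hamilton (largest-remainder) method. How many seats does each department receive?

Standard divisor: 2644927 ÷ 27 ≈ 97960.259.
Standard quotas: Oakdale 5.5014, Rivermont 5.5090, Pinehurst 2.5286, Claybrook 3.7770, Stonebridge 1.0565, Millford 8.6275.
Lower quotas: Oakdale 5, Rivermont 5, Pinehurst 2, Claybrook 3, Stonebridge 1, Millford 8 (sum 24, leaving 3 seats).
Remainders in descending order: Claybrook 0.7770, Millford 0.6275, Pinehurst 0.5286, Rivermont 0.5090, Oakdale 0.5014, Stonebridge 0.0565.
Largest remainders: Claybrook, Millford, Pinehurst receive the extra seats.

Oakdale 5, Rivermont 5, Pinehurst 3, Claybrook 4, Stonebridge 1, Millford 9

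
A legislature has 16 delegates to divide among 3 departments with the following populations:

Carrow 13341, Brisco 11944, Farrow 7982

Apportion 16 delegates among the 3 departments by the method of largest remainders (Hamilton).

Carrow 6; Brisco 6; Farrow 4

Standard divisor: 33267 ÷ 16 ≈ 2079.188.
Standard quotas: Carrow 6.4164, Brisco 5.7446, Farrow 3.8390.
Lower quotas: Carrow 6, Brisco 5, Farrow 3 (sum 14, leaving 2 seats).
Remainders in descending order: Farrow 0.8390, Brisco 0.7446, Carrow 0.4164.
The surplus seats go to Farrow, Brisco.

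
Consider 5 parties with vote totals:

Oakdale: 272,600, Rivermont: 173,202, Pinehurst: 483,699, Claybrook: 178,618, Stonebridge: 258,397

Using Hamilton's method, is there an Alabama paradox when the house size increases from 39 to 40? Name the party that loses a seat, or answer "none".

none

At 39 seats: Oakdale 8, Rivermont 5, Pinehurst 14, Claybrook 5, Stonebridge 7.
At 40 seats: Oakdale 8, Rivermont 5, Pinehurst 14, Claybrook 5, Stonebridge 8.
No party's allocation decreased.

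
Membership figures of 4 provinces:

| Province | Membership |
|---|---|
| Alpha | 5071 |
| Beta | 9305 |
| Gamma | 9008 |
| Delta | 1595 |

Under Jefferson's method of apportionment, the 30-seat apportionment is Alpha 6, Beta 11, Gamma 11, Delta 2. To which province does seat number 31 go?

Beta

Priority for the next seat is population ÷ (current seats + 1).
Priorities: Alpha 724.429, Beta 775.417, Gamma 750.667, Delta 531.667.
Highest priority: Beta.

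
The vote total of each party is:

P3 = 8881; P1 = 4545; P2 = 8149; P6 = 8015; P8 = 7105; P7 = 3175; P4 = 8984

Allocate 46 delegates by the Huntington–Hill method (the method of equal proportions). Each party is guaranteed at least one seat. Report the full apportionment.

With divisor 1065: modified quotas P3 8.339, P1 4.268, P2 7.652, P6 7.526, P8 6.671, P7 2.981, P4 8.436.
Geometric-mean thresholds: P3 √(8·9)=8.485, P1 √(4·5)=4.472, P2 √(7·8)=7.483, P6 √(7·8)=7.483, P8 √(6·7)=6.481, P7 √(2·3)=2.449, P4 √(8·9)=8.485.
Each quota rounded against its threshold gives P3 8, P1 4, P2 8, P6 8, P8 7, P7 3, P4 8 (total 46).

P3 8, P1 4, P2 8, P6 8, P8 7, P7 3, P4 8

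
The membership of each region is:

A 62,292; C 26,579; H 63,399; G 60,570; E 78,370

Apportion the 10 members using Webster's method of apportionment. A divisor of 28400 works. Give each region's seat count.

A 2, C 1, H 2, G 2, E 3

With modified divisor 28400: modified quotas A 2.193, C 0.936, H 2.232, G 2.133, E 2.760.
Rounding to the nearest integer: A 2, C 1, H 2, G 2, E 3 (total 10).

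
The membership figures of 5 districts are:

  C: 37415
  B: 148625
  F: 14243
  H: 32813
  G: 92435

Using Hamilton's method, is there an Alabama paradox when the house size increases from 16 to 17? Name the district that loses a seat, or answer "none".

At 16 seats: C 2, B 7, F 1, H 2, G 4.
At 17 seats: C 2, B 8, F 1, H 1, G 5.
H drops from 2 to 1.

H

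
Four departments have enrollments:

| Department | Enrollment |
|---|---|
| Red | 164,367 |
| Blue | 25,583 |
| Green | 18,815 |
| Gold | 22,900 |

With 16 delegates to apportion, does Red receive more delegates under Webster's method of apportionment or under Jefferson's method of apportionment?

Webster: Red 11, Blue 2, Green 1, Gold 2.
Jefferson: Red 12, Blue 2, Green 1, Gold 1.
Red gets 11 under Webster and 12 under Jefferson.

Jefferson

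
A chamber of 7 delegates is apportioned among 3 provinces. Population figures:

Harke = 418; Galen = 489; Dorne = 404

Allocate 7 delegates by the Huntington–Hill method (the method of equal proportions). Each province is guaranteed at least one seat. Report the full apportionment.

With divisor 185: modified quotas Harke 2.259, Galen 2.643, Dorne 2.184.
Geometric-mean thresholds: Harke √(2·3)=2.449, Galen √(2·3)=2.449, Dorne √(2·3)=2.449.
Each quota rounded against its threshold gives Harke 2, Galen 3, Dorne 2 (total 7).

Harke 2, Galen 3, Dorne 2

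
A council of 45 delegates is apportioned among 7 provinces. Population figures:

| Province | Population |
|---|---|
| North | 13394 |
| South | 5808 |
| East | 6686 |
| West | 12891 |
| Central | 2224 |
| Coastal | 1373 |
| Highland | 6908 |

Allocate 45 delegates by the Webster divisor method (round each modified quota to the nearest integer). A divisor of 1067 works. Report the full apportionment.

North 13; South 5; East 6; West 12; Central 2; Coastal 1; Highland 6

With modified divisor 1067: modified quotas North 12.553, South 5.443, East 6.266, West 12.082, Central 2.084, Coastal 1.287, Highland 6.474.
Rounding to the nearest integer: North 13, South 5, East 6, West 12, Central 2, Coastal 1, Highland 6 (total 45).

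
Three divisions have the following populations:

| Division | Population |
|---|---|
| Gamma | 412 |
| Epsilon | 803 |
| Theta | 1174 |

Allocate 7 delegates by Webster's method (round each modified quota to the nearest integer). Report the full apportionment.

Standard divisor 2389/7 ≈ 341.286; standard quotas: Gamma 1.207, Epsilon 2.353, Theta 3.440.
Rounding to the nearest integer gives 1, 2, 3 = 6 seats, so the divisor must be adjusted.
With modified divisor 330: modified quotas Gamma 1.248, Epsilon 2.433, Theta 3.558.
Rounding to the nearest integer: Gamma 1, Epsilon 2, Theta 4 (total 7).

Gamma: 1, Epsilon: 2, Theta: 4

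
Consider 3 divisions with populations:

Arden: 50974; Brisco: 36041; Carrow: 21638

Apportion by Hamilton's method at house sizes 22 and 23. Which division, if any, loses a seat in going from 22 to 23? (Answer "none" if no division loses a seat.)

Carrow

At 22 seats: Arden 10, Brisco 7, Carrow 5.
At 23 seats: Arden 11, Brisco 8, Carrow 4.
Carrow drops from 5 to 4.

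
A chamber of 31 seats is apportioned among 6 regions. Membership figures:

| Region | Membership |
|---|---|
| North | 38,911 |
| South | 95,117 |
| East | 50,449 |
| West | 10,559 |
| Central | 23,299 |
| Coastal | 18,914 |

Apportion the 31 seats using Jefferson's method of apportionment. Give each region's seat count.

North=5, South=13, East=7, West=1, Central=3, Coastal=2

Standard divisor 237249/31 ≈ 7653.194; standard quotas: North 5.084, South 12.428, East 6.592, West 1.380, Central 3.044, Coastal 2.471.
Rounding down gives 5, 12, 6, 1, 3, 2 = 29 seats, so the divisor must be adjusted.
With modified divisor 7000: modified quotas North 5.559, South 13.588, East 7.207, West 1.508, Central 3.328, Coastal 2.702.
Rounding down: North 5, South 13, East 7, West 1, Central 3, Coastal 2 (total 31).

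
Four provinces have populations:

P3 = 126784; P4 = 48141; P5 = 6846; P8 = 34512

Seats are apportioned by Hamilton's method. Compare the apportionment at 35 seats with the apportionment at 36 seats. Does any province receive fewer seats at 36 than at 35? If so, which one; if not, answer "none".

none

At 35 seats: P3 20, P4 8, P5 1, P8 6.
At 36 seats: P3 21, P4 8, P5 1, P8 6.
No province's allocation decreased.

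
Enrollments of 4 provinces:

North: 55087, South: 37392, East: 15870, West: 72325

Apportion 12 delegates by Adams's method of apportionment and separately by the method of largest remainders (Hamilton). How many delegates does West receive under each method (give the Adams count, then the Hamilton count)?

Adams: North 4, South 3, East 1, West 4.
Hamilton: North 4, South 2, East 1, West 5.
West gets 4 under Adams and 5 under Hamilton.

4 and 5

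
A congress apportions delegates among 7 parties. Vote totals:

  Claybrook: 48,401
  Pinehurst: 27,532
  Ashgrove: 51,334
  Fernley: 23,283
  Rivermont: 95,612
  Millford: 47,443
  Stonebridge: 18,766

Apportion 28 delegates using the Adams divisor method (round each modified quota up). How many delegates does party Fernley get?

Standard divisor 312371/28 ≈ 11156.107; standard quotas: Claybrook 4.339, Pinehurst 2.468, Ashgrove 4.601, Fernley 2.087, Rivermont 8.570, Millford 4.253, Stonebridge 1.682.
Rounding up gives 5, 3, 5, 3, 9, 5, 2 = 32 seats, so the divisor must be adjusted.
With modified divisor 12500: modified quotas Claybrook 3.872, Pinehurst 2.203, Ashgrove 4.107, Fernley 1.863, Rivermont 7.649, Millford 3.795, Stonebridge 1.501.
Rounding up: Claybrook 4, Pinehurst 3, Ashgrove 5, Fernley 2, Rivermont 8, Millford 4, Stonebridge 2 (total 28).
Fernley receives 2.

2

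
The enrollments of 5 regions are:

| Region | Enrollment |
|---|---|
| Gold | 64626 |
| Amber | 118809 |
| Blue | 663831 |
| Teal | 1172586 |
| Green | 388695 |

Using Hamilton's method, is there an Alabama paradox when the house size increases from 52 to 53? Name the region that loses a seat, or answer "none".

Gold

At 52 seats: Gold 2, Amber 3, Blue 14, Teal 25, Green 8.
At 53 seats: Gold 1, Amber 3, Blue 15, Teal 26, Green 8.
Gold drops from 2 to 1.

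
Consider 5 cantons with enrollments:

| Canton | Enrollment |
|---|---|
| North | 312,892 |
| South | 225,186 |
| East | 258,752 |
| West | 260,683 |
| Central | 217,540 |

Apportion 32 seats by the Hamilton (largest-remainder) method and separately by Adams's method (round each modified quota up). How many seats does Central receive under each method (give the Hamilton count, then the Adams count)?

5 and 6

Hamilton: North 8, South 6, East 6, West 7, Central 5.
Adams: North 8, South 6, East 6, West 6, Central 6.
Central gets 5 under Hamilton and 6 under Adams.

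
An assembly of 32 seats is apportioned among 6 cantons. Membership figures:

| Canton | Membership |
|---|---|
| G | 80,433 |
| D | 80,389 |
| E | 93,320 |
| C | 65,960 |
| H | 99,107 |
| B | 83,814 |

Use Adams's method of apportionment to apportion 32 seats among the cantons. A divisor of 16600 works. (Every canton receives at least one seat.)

With modified divisor 16600: modified quotas G 4.845, D 4.843, E 5.622, C 3.973, H 5.970, B 5.049.
Rounding up: G 5, D 5, E 6, C 4, H 6, B 6 (total 32).

G: 5, D: 5, E: 6, C: 4, H: 6, B: 6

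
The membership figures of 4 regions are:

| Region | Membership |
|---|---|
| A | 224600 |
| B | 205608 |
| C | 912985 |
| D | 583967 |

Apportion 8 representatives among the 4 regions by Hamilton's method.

Standard divisor: 1927160 ÷ 8 = 240895.
Standard quotas: A 0.9324, B 0.8535, C 3.7900, D 2.4242.
Lower quotas: A 0, B 0, C 3, D 2 (sum 5, leaving 3 seats).
Remainders in descending order: A 0.9324, B 0.8535, C 0.7900, D 0.4242.
Largest remainders: A, B, C receive the extra seats.

A 1; B 1; C 4; D 2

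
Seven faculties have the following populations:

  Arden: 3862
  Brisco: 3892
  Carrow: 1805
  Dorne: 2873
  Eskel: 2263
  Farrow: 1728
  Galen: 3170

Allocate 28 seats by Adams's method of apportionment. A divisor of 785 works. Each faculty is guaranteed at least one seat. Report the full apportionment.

Arden 5, Brisco 5, Carrow 3, Dorne 4, Eskel 3, Farrow 3, Galen 5

With modified divisor 785: modified quotas Arden 4.920, Brisco 4.958, Carrow 2.299, Dorne 3.660, Eskel 2.883, Farrow 2.201, Galen 4.038.
Rounding up: Arden 5, Brisco 5, Carrow 3, Dorne 4, Eskel 3, Farrow 3, Galen 5 (total 28).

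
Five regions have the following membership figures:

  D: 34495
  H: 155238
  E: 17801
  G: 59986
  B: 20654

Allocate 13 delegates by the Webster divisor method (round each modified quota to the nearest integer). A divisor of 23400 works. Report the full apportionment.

With modified divisor 23400: modified quotas D 1.474, H 6.634, E 0.761, G 2.564, B 0.883.
Rounding to the nearest integer: D 1, H 7, E 1, G 3, B 1 (total 13).

D 1; H 7; E 1; G 3; B 1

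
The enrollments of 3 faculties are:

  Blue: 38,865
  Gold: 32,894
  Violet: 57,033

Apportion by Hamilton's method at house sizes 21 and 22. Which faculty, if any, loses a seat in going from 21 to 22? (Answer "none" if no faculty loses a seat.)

At 21 seats: Blue 6, Gold 6, Violet 9.
At 22 seats: Blue 7, Gold 5, Violet 10.
Gold drops from 6 to 5.

Gold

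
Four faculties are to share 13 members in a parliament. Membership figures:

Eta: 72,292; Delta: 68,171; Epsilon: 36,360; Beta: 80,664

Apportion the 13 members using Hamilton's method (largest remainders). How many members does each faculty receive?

Eta 4, Delta 3, Epsilon 2, Beta 4

Standard divisor: 257487 ÷ 13 ≈ 19806.692.
Standard quotas: Eta 3.6499, Delta 3.4418, Epsilon 1.8357, Beta 4.0726.
Lower quotas: Eta 3, Delta 3, Epsilon 1, Beta 4 (sum 11, leaving 2 seats).
Remainders in descending order: Epsilon 0.8357, Eta 0.6499, Delta 0.4418, Beta 0.0726.
The surplus seats go to Epsilon, Eta.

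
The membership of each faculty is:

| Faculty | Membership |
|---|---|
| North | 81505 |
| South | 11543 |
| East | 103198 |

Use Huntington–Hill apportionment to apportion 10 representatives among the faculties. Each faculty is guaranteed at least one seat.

With divisor 20959: modified quotas North 3.889, South 0.551, East 4.924.
Geometric-mean thresholds: North √(3·4)=3.464, South (min 1), East √(4·5)=4.472.
Each quota rounded against its threshold gives North 4, South 1, East 5 (total 10).

North 4, South 1, East 5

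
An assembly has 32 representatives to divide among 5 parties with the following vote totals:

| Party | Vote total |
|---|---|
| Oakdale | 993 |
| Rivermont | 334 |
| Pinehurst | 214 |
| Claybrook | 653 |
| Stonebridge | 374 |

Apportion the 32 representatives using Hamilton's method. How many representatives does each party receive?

Oakdale 12; Rivermont 4; Pinehurst 3; Claybrook 8; Stonebridge 5

Total 2568; standard divisor 2568/32 ≈ 80.25.
Standard quotas: Oakdale 12.374, Rivermont 4.162, Pinehurst 2.667, Claybrook 8.137, Stonebridge 4.660.
Lower quotas: Oakdale 12, Rivermont 4, Pinehurst 2, Claybrook 8, Stonebridge 4 (sum 30, leaving 2 seats).
Remainders in descending order: Pinehurst 0.667, Stonebridge 0.660, Oakdale 0.374, Rivermont 0.162, Claybrook 0.137.
The surplus seats go to Pinehurst, Stonebridge.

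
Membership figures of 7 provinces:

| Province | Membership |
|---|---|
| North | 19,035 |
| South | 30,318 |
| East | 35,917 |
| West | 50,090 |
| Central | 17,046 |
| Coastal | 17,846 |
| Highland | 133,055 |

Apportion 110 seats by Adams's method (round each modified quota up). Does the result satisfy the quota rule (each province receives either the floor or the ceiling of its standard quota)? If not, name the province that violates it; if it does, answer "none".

Standard quotas: North 6.903, South 10.995, East 13.026, West 18.166, Central 6.182, Coastal 6.472, Highland 48.255.
Adams allocation: North 7, South 11, East 13, West 18, Central 7, Coastal 7, Highland 47.
Highland has quota 48.255 (lower 48, upper 49) but receives 47 — outside the quota interval.

Highland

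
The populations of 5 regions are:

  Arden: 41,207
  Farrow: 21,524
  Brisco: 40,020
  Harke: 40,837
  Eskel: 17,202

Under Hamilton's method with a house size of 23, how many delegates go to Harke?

6

Total 160790; standard divisor 160790/23 ≈ 6990.87.
Standard quotas: Arden 5.8944, Farrow 3.0789, Brisco 5.7246, Harke 5.8415, Eskel 2.4606.
Lower quotas: Arden 5, Farrow 3, Brisco 5, Harke 5, Eskel 2 (sum 20, leaving 3 seats).
Remainders in descending order: Arden 0.8944, Harke 0.8415, Brisco 0.7246, Eskel 0.4606, Farrow 0.0789.
Largest remainders: Arden, Harke, Brisco receive the extra seats.
Harke receives 6.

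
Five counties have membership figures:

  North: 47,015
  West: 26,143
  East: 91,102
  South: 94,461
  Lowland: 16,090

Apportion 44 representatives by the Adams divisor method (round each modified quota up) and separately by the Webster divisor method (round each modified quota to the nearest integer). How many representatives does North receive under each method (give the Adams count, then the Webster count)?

Adams: North 8, West 4, East 14, South 15, Lowland 3.
Webster: North 7, West 4, East 15, South 15, Lowland 3.
North gets 8 under Adams and 7 under Webster.

8 and 7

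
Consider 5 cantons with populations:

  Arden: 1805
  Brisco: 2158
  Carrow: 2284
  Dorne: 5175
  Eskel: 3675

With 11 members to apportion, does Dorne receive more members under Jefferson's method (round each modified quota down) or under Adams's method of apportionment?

Jefferson: Arden 1, Brisco 1, Carrow 2, Dorne 4, Eskel 3.
Adams: Arden 1, Brisco 2, Carrow 2, Dorne 3, Eskel 3.
Dorne gets 4 under Jefferson and 3 under Adams.

Jefferson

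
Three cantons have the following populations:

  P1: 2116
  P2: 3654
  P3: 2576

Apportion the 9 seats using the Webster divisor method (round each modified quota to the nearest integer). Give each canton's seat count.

P1=2, P2=4, P3=3

Standard divisor 8346/9 ≈ 927.333; standard quotas: P1 2.282, P2 3.940, P3 2.778.
Rounding to the nearest integer gives P1 2, P2 4, P3 3 — total 9, matching the house size, so no adjustment is needed.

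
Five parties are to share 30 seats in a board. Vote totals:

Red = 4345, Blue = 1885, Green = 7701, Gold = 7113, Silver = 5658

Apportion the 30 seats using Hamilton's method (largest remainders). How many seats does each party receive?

Standard divisor: 26702 ÷ 30 ≈ 890.067.
Standard quotas: Red 4.8817, Blue 2.1178, Green 8.6522, Gold 7.9915, Silver 6.3568.
Lower quotas: Red 4, Blue 2, Green 8, Gold 7, Silver 6 (sum 27, leaving 3 seats).
Remainders in descending order: Gold 0.9915, Red 0.8817, Green 0.6522, Silver 0.3568, Blue 0.1178.
Largest remainders: Gold, Red, Green receive the extra seats.

Red=5; Blue=2; Green=9; Gold=8; Silver=6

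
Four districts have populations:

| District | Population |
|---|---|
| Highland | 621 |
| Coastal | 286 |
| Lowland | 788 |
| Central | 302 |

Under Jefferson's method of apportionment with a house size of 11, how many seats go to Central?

Standard divisor 1997/11 ≈ 181.545; standard quotas: Highland 3.421, Coastal 1.575, Lowland 4.341, Central 1.663.
Rounding down gives 3, 1, 4, 1 = 9 seats, so the divisor must be adjusted.
With modified divisor 153: modified quotas Highland 4.059, Coastal 1.869, Lowland 5.150, Central 1.974.
Rounding down: Highland 4, Coastal 1, Lowland 5, Central 1 (total 11).
Central receives 1.

1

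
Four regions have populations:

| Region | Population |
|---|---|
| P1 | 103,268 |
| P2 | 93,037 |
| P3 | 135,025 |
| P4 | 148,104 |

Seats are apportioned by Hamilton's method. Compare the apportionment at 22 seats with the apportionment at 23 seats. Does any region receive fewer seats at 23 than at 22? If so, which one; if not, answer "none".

none

At 22 seats: P1 5, P2 4, P3 6, P4 7.
At 23 seats: P1 5, P2 4, P3 7, P4 7.
No region's allocation decreased.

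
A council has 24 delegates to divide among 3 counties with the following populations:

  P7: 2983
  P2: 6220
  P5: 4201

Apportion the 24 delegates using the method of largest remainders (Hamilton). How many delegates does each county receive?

P7=5, P2=11, P5=8

Standard divisor: 13404 ÷ 24 ≈ 558.5.
Standard quotas: P7 5.3411, P2 11.1370, P5 7.5219.
Lower quotas: P7 5, P2 11, P5 7 (sum 23, leaving 1 seat).
Remainders in descending order: P5 0.5219, P7 0.3411, P2 0.1370.
The surplus seat goes to P5.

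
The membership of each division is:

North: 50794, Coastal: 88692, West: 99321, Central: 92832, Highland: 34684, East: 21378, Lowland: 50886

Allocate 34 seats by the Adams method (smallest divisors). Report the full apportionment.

Standard divisor 438587/34 ≈ 12899.618; standard quotas: North 3.938, Coastal 6.876, West 7.700, Central 7.196, Highland 2.689, East 1.657, Lowland 3.945.
Rounding up gives 4, 7, 8, 8, 3, 2, 4 = 36 seats, so the divisor must be adjusted.
With modified divisor 14500: modified quotas North 3.503, Coastal 6.117, West 6.850, Central 6.402, Highland 2.392, East 1.474, Lowland 3.509.
Rounding up: North 4, Coastal 7, West 7, Central 7, Highland 3, East 2, Lowland 4 (total 34).

North: 4, Coastal: 7, West: 7, Central: 7, Highland: 3, East: 2, Lowland: 4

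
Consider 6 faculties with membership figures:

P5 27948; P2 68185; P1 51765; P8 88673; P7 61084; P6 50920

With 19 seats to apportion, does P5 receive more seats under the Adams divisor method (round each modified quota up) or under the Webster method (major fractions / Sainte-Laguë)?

Adams: P5 2, P2 4, P1 3, P8 4, P7 3, P6 3.
Webster: P5 1, P2 4, P1 3, P8 5, P7 3, P6 3.
P5 gets 2 under Adams and 1 under Webster.

Adams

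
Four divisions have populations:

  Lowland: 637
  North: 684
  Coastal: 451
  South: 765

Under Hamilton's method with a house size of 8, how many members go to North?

Total 2537; standard divisor 2537/8 ≈ 317.125.
Standard quotas: Lowland 2.009, North 2.157, Coastal 1.422, South 2.412.
Lower quotas: Lowland 2, North 2, Coastal 1, South 2 (sum 7, leaving 1 seat).
Remainders in descending order: Coastal 0.422, South 0.412, North 0.157, Lowland 0.009.
Largest remainder: Coastal receives the extra seat.
North receives 2.

2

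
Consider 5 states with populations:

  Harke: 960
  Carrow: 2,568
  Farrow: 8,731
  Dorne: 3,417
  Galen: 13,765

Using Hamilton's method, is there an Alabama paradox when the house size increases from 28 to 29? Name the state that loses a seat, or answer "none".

At 28 seats: Harke 1, Carrow 3, Farrow 8, Dorne 3, Galen 13.
At 29 seats: Harke 1, Carrow 2, Farrow 9, Dorne 3, Galen 14.
Carrow drops from 3 to 2.

Carrow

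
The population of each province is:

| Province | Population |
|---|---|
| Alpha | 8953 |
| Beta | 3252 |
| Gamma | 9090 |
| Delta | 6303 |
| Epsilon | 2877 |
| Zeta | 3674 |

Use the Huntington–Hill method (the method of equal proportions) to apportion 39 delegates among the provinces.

With divisor 860: modified quotas Alpha 10.410, Beta 3.781, Gamma 10.570, Delta 7.329, Epsilon 3.345, Zeta 4.272.
Geometric-mean thresholds: Alpha √(10·11)=10.488, Beta √(3·4)=3.464, Gamma √(10·11)=10.488, Delta √(7·8)=7.483, Epsilon √(3·4)=3.464, Zeta √(4·5)=4.472.
Each quota rounded against its threshold gives Alpha 10, Beta 4, Gamma 11, Delta 7, Epsilon 3, Zeta 4 (total 39).

Alpha 10, Beta 4, Gamma 11, Delta 7, Epsilon 3, Zeta 4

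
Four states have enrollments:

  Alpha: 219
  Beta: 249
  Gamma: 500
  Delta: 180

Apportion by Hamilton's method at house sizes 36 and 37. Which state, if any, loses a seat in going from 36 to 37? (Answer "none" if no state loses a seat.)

At 36 seats: Alpha 7, Beta 8, Gamma 16, Delta 5.
At 37 seats: Alpha 7, Beta 8, Gamma 16, Delta 6.
No state's allocation decreased.

none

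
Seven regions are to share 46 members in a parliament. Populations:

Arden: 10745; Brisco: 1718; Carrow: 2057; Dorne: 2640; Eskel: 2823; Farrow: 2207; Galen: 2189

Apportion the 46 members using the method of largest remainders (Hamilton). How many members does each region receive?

The standard divisor is 24379/46 ≈ 529.978.
Standard quotas: Arden 20.2744, Brisco 3.2416, Carrow 3.8813, Dorne 4.9813, Eskel 5.3266, Farrow 4.1643, Galen 4.1304.
Lower quotas: Arden 20, Brisco 3, Carrow 3, Dorne 4, Eskel 5, Farrow 4, Galen 4 (sum 43, leaving 3 seats).
Remainders in descending order: Dorne 0.9813, Carrow 0.8813, Eskel 0.3266, Arden 0.2744, Brisco 0.2416, Farrow 0.1643, Galen 0.1304.
The surplus seats go to Dorne, Carrow, Eskel.

Arden=20, Brisco=3, Carrow=4, Dorne=5, Eskel=6, Farrow=4, Galen=4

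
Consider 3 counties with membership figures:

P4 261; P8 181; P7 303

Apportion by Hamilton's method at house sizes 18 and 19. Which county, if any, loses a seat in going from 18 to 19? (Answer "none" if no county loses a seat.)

At 18 seats: P4 6, P8 5, P7 7.
At 19 seats: P4 7, P8 4, P7 8.
P8 drops from 5 to 4.

P8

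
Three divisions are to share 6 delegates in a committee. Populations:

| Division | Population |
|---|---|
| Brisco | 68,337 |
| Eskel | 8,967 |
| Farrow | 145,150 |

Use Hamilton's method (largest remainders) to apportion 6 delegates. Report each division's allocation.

Total 222454; standard divisor 222454/6 ≈ 37075.667.
Standard quotas: Brisco 1.8432, Eskel 0.2419, Farrow 3.9150.
Lower quotas: Brisco 1, Eskel 0, Farrow 3 (sum 4, leaving 2 seats).
Remainders in descending order: Farrow 0.9150, Brisco 0.8432, Eskel 0.2419.
Largest remainders: Farrow, Brisco receive the extra seats.

Brisco 2, Eskel 0, Farrow 4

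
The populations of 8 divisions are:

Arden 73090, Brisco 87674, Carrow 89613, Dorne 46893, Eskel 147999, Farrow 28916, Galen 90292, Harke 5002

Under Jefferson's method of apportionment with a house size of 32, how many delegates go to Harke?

0

Standard divisor 569479/32 ≈ 17796.219; standard quotas: Arden 4.107, Brisco 4.927, Carrow 5.036, Dorne 2.635, Eskel 8.316, Farrow 1.625, Galen 5.074, Harke 0.281.
Rounding down gives 4, 4, 5, 2, 8, 1, 5, 0 = 29 seats, so the divisor must be adjusted.
With modified divisor 15300: modified quotas Arden 4.777, Brisco 5.730, Carrow 5.857, Dorne 3.065, Eskel 9.673, Farrow 1.890, Galen 5.901, Harke 0.327.
Rounding down: Arden 4, Brisco 5, Carrow 5, Dorne 3, Eskel 9, Farrow 1, Galen 5, Harke 0 (total 32).
Harke receives 0.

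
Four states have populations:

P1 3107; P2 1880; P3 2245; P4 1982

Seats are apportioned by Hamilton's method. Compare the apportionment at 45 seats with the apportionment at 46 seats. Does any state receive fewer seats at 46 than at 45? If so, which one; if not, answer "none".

none

At 45 seats: P1 15, P2 9, P3 11, P4 10.
At 46 seats: P1 16, P2 9, P3 11, P4 10.
No state's allocation decreased.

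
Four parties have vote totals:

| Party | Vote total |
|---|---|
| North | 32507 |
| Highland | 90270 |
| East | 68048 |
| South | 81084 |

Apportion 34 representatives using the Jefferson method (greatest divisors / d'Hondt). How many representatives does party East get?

Standard divisor 271909/34 ≈ 7997.324; standard quotas: North 4.065, Highland 11.288, East 8.509, South 10.139.
Rounding down gives 4, 11, 8, 10 = 33 seats, so the divisor must be adjusted.
With modified divisor 7540: modified quotas North 4.311, Highland 11.972, East 9.025, South 10.754.
Rounding down: North 4, Highland 11, East 9, South 10 (total 34).
East receives 9.

9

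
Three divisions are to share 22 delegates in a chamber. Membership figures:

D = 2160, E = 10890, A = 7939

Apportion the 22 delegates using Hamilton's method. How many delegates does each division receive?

D 2, E 12, A 8

Total 20989; standard divisor 20989/22 ≈ 954.045.
Standard quotas: D 2.2640, E 11.4146, A 8.3214.
Lower quotas: D 2, E 11, A 8 (sum 21, leaving 1 seat).
Remainders in descending order: E 0.4146, A 0.3214, D 0.2640.
Largest remainder: E receives the extra seat.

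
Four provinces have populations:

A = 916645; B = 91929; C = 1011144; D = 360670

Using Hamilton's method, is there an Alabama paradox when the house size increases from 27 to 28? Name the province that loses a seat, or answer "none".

At 27 seats: A 10, B 1, C 12, D 4.
At 28 seats: A 11, B 1, C 12, D 4.
No province's allocation decreased.

none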